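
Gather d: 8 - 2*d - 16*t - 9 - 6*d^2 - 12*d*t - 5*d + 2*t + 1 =-6*d^2 + d*(-12*t - 7) - 14*t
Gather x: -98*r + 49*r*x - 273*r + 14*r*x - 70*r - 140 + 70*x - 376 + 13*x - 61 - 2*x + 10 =-441*r + x*(63*r + 81) - 567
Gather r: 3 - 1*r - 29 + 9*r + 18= 8*r - 8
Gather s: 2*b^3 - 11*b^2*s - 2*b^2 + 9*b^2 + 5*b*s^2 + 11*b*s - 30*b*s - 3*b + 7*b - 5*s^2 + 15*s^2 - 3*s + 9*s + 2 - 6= 2*b^3 + 7*b^2 + 4*b + s^2*(5*b + 10) + s*(-11*b^2 - 19*b + 6) - 4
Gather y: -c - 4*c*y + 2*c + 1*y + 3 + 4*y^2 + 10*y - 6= c + 4*y^2 + y*(11 - 4*c) - 3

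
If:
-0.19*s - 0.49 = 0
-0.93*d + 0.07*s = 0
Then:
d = -0.19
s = -2.58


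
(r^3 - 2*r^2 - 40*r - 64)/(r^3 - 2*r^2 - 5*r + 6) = (r^2 - 4*r - 32)/(r^2 - 4*r + 3)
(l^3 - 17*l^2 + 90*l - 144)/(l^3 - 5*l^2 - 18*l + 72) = (l - 8)/(l + 4)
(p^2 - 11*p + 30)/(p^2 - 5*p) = (p - 6)/p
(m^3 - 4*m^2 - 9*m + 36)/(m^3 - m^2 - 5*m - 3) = (m^2 - m - 12)/(m^2 + 2*m + 1)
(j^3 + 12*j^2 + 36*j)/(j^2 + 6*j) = j + 6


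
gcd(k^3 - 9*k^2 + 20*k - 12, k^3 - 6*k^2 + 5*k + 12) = 1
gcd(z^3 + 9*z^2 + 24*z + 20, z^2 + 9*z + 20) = z + 5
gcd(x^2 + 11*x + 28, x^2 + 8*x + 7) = x + 7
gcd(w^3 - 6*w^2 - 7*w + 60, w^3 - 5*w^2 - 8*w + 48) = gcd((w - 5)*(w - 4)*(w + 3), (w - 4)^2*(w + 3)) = w^2 - w - 12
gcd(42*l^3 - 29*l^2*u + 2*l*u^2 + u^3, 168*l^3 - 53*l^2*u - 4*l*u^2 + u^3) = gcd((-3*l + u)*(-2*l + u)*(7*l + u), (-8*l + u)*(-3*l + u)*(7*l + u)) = -21*l^2 + 4*l*u + u^2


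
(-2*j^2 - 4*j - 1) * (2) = -4*j^2 - 8*j - 2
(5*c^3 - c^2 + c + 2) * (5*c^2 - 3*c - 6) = 25*c^5 - 20*c^4 - 22*c^3 + 13*c^2 - 12*c - 12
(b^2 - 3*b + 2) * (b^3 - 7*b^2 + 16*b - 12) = b^5 - 10*b^4 + 39*b^3 - 74*b^2 + 68*b - 24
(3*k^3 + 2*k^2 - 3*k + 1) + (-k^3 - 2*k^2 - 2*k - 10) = 2*k^3 - 5*k - 9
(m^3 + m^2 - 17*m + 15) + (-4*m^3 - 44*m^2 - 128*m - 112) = -3*m^3 - 43*m^2 - 145*m - 97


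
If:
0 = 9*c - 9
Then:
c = 1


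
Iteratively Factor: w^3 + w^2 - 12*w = (w - 3)*(w^2 + 4*w) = (w - 3)*(w + 4)*(w)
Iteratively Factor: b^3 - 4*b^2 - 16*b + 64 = (b + 4)*(b^2 - 8*b + 16) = (b - 4)*(b + 4)*(b - 4)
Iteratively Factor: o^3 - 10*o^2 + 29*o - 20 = (o - 4)*(o^2 - 6*o + 5) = (o - 5)*(o - 4)*(o - 1)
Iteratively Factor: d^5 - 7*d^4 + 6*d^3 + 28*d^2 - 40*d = (d - 5)*(d^4 - 2*d^3 - 4*d^2 + 8*d) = (d - 5)*(d - 2)*(d^3 - 4*d) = (d - 5)*(d - 2)^2*(d^2 + 2*d) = (d - 5)*(d - 2)^2*(d + 2)*(d)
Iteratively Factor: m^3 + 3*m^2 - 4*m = (m + 4)*(m^2 - m) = (m - 1)*(m + 4)*(m)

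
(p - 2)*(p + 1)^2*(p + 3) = p^4 + 3*p^3 - 3*p^2 - 11*p - 6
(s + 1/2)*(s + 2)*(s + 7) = s^3 + 19*s^2/2 + 37*s/2 + 7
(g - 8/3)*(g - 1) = g^2 - 11*g/3 + 8/3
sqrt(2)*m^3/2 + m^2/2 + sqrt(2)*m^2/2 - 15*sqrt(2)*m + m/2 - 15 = (m - 5)*(m + 6)*(sqrt(2)*m/2 + 1/2)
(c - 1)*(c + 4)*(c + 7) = c^3 + 10*c^2 + 17*c - 28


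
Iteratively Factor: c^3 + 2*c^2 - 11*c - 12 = (c + 4)*(c^2 - 2*c - 3) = (c - 3)*(c + 4)*(c + 1)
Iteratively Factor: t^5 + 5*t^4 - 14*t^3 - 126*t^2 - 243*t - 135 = (t + 3)*(t^4 + 2*t^3 - 20*t^2 - 66*t - 45) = (t + 3)^2*(t^3 - t^2 - 17*t - 15) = (t - 5)*(t + 3)^2*(t^2 + 4*t + 3) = (t - 5)*(t + 3)^3*(t + 1)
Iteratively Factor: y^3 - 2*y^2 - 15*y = (y)*(y^2 - 2*y - 15) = y*(y - 5)*(y + 3)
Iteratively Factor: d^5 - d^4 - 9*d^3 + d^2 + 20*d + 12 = (d + 1)*(d^4 - 2*d^3 - 7*d^2 + 8*d + 12) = (d - 2)*(d + 1)*(d^3 - 7*d - 6) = (d - 3)*(d - 2)*(d + 1)*(d^2 + 3*d + 2) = (d - 3)*(d - 2)*(d + 1)^2*(d + 2)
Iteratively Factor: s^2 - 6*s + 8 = (s - 4)*(s - 2)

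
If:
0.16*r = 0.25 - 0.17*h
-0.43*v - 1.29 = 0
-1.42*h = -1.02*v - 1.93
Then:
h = -0.80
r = 2.41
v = -3.00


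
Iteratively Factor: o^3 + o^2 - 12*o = (o)*(o^2 + o - 12) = o*(o - 3)*(o + 4)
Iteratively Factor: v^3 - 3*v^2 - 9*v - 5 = (v + 1)*(v^2 - 4*v - 5) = (v + 1)^2*(v - 5)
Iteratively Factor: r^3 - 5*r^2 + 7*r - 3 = (r - 1)*(r^2 - 4*r + 3) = (r - 3)*(r - 1)*(r - 1)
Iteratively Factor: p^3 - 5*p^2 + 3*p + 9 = (p + 1)*(p^2 - 6*p + 9) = (p - 3)*(p + 1)*(p - 3)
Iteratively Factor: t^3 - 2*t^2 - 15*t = (t)*(t^2 - 2*t - 15) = t*(t + 3)*(t - 5)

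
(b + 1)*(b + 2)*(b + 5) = b^3 + 8*b^2 + 17*b + 10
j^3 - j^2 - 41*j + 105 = (j - 5)*(j - 3)*(j + 7)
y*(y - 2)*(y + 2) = y^3 - 4*y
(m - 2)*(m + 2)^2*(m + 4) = m^4 + 6*m^3 + 4*m^2 - 24*m - 32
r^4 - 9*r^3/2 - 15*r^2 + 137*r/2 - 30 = (r - 5)*(r - 3)*(r - 1/2)*(r + 4)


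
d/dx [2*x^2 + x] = 4*x + 1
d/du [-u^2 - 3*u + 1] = -2*u - 3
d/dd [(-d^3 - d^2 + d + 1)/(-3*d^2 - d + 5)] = (3*d^4 + 2*d^3 - 11*d^2 - 4*d + 6)/(9*d^4 + 6*d^3 - 29*d^2 - 10*d + 25)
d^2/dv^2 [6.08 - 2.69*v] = 0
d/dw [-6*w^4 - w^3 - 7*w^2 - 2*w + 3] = -24*w^3 - 3*w^2 - 14*w - 2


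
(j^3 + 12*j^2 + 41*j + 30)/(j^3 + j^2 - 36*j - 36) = (j + 5)/(j - 6)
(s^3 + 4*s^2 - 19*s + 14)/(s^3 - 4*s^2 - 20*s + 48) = (s^2 + 6*s - 7)/(s^2 - 2*s - 24)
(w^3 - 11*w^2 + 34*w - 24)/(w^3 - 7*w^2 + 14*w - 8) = (w - 6)/(w - 2)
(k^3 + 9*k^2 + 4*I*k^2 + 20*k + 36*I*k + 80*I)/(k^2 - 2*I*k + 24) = (k^2 + 9*k + 20)/(k - 6*I)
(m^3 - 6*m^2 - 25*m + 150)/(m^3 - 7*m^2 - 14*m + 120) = (m + 5)/(m + 4)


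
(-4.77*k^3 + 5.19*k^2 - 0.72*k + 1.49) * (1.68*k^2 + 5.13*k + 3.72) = -8.0136*k^5 - 15.7509*k^4 + 7.6707*k^3 + 18.1164*k^2 + 4.9653*k + 5.5428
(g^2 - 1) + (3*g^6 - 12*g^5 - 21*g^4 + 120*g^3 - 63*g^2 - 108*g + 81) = 3*g^6 - 12*g^5 - 21*g^4 + 120*g^3 - 62*g^2 - 108*g + 80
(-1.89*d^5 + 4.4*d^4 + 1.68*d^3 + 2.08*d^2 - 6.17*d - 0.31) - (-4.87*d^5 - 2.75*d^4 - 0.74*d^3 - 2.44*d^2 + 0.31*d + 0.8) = 2.98*d^5 + 7.15*d^4 + 2.42*d^3 + 4.52*d^2 - 6.48*d - 1.11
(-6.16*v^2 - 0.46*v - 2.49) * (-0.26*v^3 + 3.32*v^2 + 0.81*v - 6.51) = 1.6016*v^5 - 20.3316*v^4 - 5.8694*v^3 + 31.4622*v^2 + 0.9777*v + 16.2099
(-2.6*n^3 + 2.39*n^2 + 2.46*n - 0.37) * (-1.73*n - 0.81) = 4.498*n^4 - 2.0287*n^3 - 6.1917*n^2 - 1.3525*n + 0.2997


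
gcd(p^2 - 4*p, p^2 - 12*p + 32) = p - 4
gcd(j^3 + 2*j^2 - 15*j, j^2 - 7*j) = j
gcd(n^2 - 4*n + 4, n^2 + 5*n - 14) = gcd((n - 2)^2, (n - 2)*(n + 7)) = n - 2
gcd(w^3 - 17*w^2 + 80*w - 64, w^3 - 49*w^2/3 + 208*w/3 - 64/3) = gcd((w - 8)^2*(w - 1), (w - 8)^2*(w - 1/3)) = w^2 - 16*w + 64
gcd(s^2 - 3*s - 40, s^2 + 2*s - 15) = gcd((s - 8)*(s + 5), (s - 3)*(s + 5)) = s + 5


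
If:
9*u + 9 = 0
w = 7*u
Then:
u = -1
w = -7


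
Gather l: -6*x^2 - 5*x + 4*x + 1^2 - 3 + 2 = -6*x^2 - x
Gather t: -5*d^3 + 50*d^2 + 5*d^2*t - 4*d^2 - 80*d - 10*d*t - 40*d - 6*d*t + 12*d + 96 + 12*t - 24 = -5*d^3 + 46*d^2 - 108*d + t*(5*d^2 - 16*d + 12) + 72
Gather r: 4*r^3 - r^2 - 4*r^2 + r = 4*r^3 - 5*r^2 + r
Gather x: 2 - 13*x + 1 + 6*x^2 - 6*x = 6*x^2 - 19*x + 3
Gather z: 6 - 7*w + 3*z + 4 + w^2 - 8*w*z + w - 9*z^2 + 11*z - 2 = w^2 - 6*w - 9*z^2 + z*(14 - 8*w) + 8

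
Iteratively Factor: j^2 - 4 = (j - 2)*(j + 2)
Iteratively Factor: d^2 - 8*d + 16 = (d - 4)*(d - 4)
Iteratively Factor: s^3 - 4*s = (s)*(s^2 - 4) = s*(s - 2)*(s + 2)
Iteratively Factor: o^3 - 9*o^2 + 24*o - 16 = (o - 4)*(o^2 - 5*o + 4) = (o - 4)*(o - 1)*(o - 4)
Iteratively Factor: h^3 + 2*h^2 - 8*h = (h - 2)*(h^2 + 4*h) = h*(h - 2)*(h + 4)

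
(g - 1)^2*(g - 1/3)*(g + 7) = g^4 + 14*g^3/3 - 44*g^2/3 + 34*g/3 - 7/3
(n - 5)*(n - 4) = n^2 - 9*n + 20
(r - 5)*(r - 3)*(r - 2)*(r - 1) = r^4 - 11*r^3 + 41*r^2 - 61*r + 30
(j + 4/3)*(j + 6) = j^2 + 22*j/3 + 8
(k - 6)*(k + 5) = k^2 - k - 30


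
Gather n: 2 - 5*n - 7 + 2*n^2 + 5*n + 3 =2*n^2 - 2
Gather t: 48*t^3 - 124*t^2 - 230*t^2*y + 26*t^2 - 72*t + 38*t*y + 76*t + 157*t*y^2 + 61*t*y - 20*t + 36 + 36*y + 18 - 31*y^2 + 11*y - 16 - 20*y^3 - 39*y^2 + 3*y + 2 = 48*t^3 + t^2*(-230*y - 98) + t*(157*y^2 + 99*y - 16) - 20*y^3 - 70*y^2 + 50*y + 40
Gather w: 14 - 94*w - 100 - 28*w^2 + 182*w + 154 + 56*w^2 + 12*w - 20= 28*w^2 + 100*w + 48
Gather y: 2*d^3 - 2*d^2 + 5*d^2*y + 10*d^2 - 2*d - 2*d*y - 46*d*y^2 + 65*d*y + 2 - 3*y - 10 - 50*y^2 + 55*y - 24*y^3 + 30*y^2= 2*d^3 + 8*d^2 - 2*d - 24*y^3 + y^2*(-46*d - 20) + y*(5*d^2 + 63*d + 52) - 8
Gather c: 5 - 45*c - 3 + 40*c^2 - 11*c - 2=40*c^2 - 56*c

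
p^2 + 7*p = p*(p + 7)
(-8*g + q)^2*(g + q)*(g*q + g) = 64*g^4*q + 64*g^4 + 48*g^3*q^2 + 48*g^3*q - 15*g^2*q^3 - 15*g^2*q^2 + g*q^4 + g*q^3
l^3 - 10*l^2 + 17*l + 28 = (l - 7)*(l - 4)*(l + 1)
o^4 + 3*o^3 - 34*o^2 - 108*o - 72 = (o - 6)*(o + 1)*(o + 2)*(o + 6)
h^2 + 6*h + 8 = (h + 2)*(h + 4)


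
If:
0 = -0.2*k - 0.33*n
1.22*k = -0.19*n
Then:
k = 0.00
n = 0.00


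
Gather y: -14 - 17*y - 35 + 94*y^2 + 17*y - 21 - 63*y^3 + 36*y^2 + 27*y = -63*y^3 + 130*y^2 + 27*y - 70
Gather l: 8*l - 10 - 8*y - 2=8*l - 8*y - 12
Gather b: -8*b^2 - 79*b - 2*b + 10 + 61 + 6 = -8*b^2 - 81*b + 77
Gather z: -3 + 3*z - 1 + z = 4*z - 4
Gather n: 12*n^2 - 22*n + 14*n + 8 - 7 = 12*n^2 - 8*n + 1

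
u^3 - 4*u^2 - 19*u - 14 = (u - 7)*(u + 1)*(u + 2)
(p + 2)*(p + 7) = p^2 + 9*p + 14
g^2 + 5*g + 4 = (g + 1)*(g + 4)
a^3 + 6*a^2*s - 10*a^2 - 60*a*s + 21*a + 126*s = (a - 7)*(a - 3)*(a + 6*s)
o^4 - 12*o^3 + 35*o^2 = o^2*(o - 7)*(o - 5)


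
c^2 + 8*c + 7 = (c + 1)*(c + 7)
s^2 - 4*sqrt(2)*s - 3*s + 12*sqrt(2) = (s - 3)*(s - 4*sqrt(2))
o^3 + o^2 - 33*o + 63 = (o - 3)^2*(o + 7)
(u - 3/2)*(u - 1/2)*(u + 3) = u^3 + u^2 - 21*u/4 + 9/4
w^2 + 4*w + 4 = (w + 2)^2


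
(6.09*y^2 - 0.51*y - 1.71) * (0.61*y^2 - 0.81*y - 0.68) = 3.7149*y^4 - 5.244*y^3 - 4.7712*y^2 + 1.7319*y + 1.1628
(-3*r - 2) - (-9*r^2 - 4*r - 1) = 9*r^2 + r - 1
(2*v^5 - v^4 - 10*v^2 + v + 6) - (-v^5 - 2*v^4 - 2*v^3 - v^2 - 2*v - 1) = 3*v^5 + v^4 + 2*v^3 - 9*v^2 + 3*v + 7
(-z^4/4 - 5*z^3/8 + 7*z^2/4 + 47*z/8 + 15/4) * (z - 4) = -z^5/4 + 3*z^4/8 + 17*z^3/4 - 9*z^2/8 - 79*z/4 - 15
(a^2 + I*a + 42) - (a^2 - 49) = I*a + 91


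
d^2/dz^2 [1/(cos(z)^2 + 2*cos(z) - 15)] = (-8*sin(z)^4 + 132*sin(z)^2 - 45*cos(z) - 3*cos(3*z) - 48)/(2*(cos(z) - 3)^3*(cos(z) + 5)^3)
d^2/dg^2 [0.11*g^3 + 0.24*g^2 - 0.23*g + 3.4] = 0.66*g + 0.48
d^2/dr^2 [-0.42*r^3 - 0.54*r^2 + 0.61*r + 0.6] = -2.52*r - 1.08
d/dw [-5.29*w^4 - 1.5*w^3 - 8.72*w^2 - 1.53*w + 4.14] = -21.16*w^3 - 4.5*w^2 - 17.44*w - 1.53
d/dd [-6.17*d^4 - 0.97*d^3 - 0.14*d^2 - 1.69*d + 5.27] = -24.68*d^3 - 2.91*d^2 - 0.28*d - 1.69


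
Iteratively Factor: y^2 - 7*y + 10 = (y - 5)*(y - 2)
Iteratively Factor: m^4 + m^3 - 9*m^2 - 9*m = (m + 1)*(m^3 - 9*m) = (m + 1)*(m + 3)*(m^2 - 3*m) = (m - 3)*(m + 1)*(m + 3)*(m)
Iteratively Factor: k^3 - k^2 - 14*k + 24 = (k - 3)*(k^2 + 2*k - 8) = (k - 3)*(k + 4)*(k - 2)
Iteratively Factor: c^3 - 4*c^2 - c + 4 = (c - 4)*(c^2 - 1) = (c - 4)*(c - 1)*(c + 1)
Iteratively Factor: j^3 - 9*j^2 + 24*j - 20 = (j - 2)*(j^2 - 7*j + 10) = (j - 5)*(j - 2)*(j - 2)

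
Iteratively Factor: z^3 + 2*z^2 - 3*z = (z)*(z^2 + 2*z - 3) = z*(z + 3)*(z - 1)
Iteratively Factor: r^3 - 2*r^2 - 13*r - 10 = (r + 2)*(r^2 - 4*r - 5) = (r + 1)*(r + 2)*(r - 5)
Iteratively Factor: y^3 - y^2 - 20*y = (y + 4)*(y^2 - 5*y) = y*(y + 4)*(y - 5)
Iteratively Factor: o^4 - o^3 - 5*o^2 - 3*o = (o + 1)*(o^3 - 2*o^2 - 3*o) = o*(o + 1)*(o^2 - 2*o - 3) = o*(o - 3)*(o + 1)*(o + 1)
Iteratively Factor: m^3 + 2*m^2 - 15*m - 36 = (m + 3)*(m^2 - m - 12) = (m + 3)^2*(m - 4)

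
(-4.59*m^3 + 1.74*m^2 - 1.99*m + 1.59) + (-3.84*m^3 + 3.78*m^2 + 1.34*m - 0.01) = -8.43*m^3 + 5.52*m^2 - 0.65*m + 1.58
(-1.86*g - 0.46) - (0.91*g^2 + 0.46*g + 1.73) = -0.91*g^2 - 2.32*g - 2.19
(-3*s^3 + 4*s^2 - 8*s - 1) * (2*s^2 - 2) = -6*s^5 + 8*s^4 - 10*s^3 - 10*s^2 + 16*s + 2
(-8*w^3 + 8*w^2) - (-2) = -8*w^3 + 8*w^2 + 2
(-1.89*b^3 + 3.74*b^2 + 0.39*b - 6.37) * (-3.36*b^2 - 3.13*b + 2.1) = 6.3504*b^5 - 6.6507*b^4 - 16.9856*b^3 + 28.0365*b^2 + 20.7571*b - 13.377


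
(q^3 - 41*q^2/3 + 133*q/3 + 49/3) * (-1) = -q^3 + 41*q^2/3 - 133*q/3 - 49/3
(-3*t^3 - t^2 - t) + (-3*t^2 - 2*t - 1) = -3*t^3 - 4*t^2 - 3*t - 1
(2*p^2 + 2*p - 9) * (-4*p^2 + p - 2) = -8*p^4 - 6*p^3 + 34*p^2 - 13*p + 18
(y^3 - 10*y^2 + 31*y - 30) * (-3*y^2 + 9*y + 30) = -3*y^5 + 39*y^4 - 153*y^3 + 69*y^2 + 660*y - 900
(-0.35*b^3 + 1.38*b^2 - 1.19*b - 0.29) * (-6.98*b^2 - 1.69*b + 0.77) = 2.443*b^5 - 9.0409*b^4 + 5.7045*b^3 + 5.0979*b^2 - 0.4262*b - 0.2233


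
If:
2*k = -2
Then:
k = -1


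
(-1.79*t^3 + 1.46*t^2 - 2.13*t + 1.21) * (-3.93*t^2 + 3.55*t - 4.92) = 7.0347*t^5 - 12.0923*t^4 + 22.3607*t^3 - 19.5*t^2 + 14.7751*t - 5.9532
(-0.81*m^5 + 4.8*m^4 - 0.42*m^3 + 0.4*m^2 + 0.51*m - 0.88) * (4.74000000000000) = -3.8394*m^5 + 22.752*m^4 - 1.9908*m^3 + 1.896*m^2 + 2.4174*m - 4.1712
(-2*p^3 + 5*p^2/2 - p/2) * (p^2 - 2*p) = -2*p^5 + 13*p^4/2 - 11*p^3/2 + p^2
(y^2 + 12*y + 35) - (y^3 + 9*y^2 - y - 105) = -y^3 - 8*y^2 + 13*y + 140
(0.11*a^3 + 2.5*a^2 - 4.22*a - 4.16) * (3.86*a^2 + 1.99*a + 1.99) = 0.4246*a^5 + 9.8689*a^4 - 11.0953*a^3 - 19.4804*a^2 - 16.6762*a - 8.2784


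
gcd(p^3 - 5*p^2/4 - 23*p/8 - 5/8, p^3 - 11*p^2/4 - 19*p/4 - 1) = p^2 + 5*p/4 + 1/4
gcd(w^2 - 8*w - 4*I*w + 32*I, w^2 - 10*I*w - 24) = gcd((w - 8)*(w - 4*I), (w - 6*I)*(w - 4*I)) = w - 4*I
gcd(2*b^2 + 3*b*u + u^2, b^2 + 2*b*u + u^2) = b + u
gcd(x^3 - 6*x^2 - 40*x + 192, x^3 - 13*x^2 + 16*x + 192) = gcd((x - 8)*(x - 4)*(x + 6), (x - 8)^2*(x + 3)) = x - 8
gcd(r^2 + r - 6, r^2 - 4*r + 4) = r - 2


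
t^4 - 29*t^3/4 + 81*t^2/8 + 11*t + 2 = (t - 4)^2*(t + 1/4)*(t + 1/2)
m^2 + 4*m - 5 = (m - 1)*(m + 5)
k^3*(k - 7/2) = k^4 - 7*k^3/2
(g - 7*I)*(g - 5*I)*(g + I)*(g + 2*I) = g^4 - 9*I*g^3 - g^2 - 81*I*g + 70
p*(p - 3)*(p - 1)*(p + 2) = p^4 - 2*p^3 - 5*p^2 + 6*p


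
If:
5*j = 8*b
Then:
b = 5*j/8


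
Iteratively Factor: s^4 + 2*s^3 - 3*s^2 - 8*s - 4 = (s + 1)*(s^3 + s^2 - 4*s - 4) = (s + 1)*(s + 2)*(s^2 - s - 2) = (s - 2)*(s + 1)*(s + 2)*(s + 1)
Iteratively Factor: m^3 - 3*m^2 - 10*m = (m)*(m^2 - 3*m - 10) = m*(m - 5)*(m + 2)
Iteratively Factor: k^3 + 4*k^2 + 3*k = (k + 1)*(k^2 + 3*k) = k*(k + 1)*(k + 3)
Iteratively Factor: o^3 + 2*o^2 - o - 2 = (o + 1)*(o^2 + o - 2) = (o - 1)*(o + 1)*(o + 2)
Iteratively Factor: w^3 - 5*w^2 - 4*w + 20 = (w + 2)*(w^2 - 7*w + 10) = (w - 5)*(w + 2)*(w - 2)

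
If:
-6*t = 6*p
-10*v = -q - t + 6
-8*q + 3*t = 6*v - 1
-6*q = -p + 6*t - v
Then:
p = 323/735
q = 101/245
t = -323/735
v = -443/735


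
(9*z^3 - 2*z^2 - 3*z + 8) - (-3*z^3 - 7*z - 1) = 12*z^3 - 2*z^2 + 4*z + 9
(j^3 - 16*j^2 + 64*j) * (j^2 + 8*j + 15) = j^5 - 8*j^4 - 49*j^3 + 272*j^2 + 960*j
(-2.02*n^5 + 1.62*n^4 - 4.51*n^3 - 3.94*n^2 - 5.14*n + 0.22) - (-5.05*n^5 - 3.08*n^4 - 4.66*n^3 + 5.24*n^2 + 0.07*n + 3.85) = 3.03*n^5 + 4.7*n^4 + 0.15*n^3 - 9.18*n^2 - 5.21*n - 3.63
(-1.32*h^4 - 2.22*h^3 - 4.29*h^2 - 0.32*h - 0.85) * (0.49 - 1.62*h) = 2.1384*h^5 + 2.9496*h^4 + 5.862*h^3 - 1.5837*h^2 + 1.2202*h - 0.4165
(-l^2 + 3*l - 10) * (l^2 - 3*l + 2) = -l^4 + 6*l^3 - 21*l^2 + 36*l - 20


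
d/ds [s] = 1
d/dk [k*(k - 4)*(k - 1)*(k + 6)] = 4*k^3 + 3*k^2 - 52*k + 24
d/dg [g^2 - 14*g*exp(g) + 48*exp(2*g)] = -14*g*exp(g) + 2*g + 96*exp(2*g) - 14*exp(g)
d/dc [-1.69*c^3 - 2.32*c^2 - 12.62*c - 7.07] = -5.07*c^2 - 4.64*c - 12.62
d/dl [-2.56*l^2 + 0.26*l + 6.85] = 0.26 - 5.12*l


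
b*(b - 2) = b^2 - 2*b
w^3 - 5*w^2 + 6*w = w*(w - 3)*(w - 2)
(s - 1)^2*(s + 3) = s^3 + s^2 - 5*s + 3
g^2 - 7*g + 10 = (g - 5)*(g - 2)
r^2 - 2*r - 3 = (r - 3)*(r + 1)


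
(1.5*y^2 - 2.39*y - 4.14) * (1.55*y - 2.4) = 2.325*y^3 - 7.3045*y^2 - 0.681*y + 9.936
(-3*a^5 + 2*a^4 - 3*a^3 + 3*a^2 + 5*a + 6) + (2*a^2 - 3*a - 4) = -3*a^5 + 2*a^4 - 3*a^3 + 5*a^2 + 2*a + 2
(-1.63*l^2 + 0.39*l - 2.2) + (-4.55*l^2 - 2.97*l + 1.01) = -6.18*l^2 - 2.58*l - 1.19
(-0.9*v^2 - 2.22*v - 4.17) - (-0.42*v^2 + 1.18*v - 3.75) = -0.48*v^2 - 3.4*v - 0.42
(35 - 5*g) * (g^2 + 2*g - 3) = -5*g^3 + 25*g^2 + 85*g - 105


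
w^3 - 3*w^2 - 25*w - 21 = (w - 7)*(w + 1)*(w + 3)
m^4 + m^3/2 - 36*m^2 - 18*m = m*(m - 6)*(m + 1/2)*(m + 6)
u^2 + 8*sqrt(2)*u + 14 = (u + sqrt(2))*(u + 7*sqrt(2))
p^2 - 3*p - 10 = (p - 5)*(p + 2)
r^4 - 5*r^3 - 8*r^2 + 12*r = r*(r - 6)*(r - 1)*(r + 2)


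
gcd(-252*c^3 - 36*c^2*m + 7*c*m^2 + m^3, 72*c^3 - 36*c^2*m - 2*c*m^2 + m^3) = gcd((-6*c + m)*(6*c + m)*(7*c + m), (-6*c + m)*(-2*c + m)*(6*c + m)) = 36*c^2 - m^2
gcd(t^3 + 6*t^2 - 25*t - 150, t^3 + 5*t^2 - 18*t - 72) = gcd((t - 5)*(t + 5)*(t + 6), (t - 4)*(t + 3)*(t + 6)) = t + 6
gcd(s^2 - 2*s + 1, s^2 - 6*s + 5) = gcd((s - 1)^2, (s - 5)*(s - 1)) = s - 1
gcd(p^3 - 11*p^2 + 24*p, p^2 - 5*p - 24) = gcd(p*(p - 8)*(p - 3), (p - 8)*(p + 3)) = p - 8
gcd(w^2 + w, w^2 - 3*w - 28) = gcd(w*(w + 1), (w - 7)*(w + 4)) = 1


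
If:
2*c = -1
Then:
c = -1/2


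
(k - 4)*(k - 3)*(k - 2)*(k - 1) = k^4 - 10*k^3 + 35*k^2 - 50*k + 24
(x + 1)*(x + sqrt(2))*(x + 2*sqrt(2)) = x^3 + x^2 + 3*sqrt(2)*x^2 + 4*x + 3*sqrt(2)*x + 4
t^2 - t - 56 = (t - 8)*(t + 7)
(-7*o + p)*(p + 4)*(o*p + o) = -7*o^2*p^2 - 35*o^2*p - 28*o^2 + o*p^3 + 5*o*p^2 + 4*o*p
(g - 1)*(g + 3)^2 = g^3 + 5*g^2 + 3*g - 9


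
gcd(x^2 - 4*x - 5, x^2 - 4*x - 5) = x^2 - 4*x - 5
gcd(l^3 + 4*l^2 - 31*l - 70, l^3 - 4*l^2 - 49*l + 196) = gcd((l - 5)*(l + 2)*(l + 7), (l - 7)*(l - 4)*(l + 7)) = l + 7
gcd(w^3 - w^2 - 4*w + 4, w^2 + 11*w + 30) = 1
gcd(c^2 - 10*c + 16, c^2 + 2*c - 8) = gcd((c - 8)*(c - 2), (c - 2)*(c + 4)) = c - 2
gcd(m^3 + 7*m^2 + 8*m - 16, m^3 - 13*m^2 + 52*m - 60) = 1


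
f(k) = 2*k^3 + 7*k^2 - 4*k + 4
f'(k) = 6*k^2 + 14*k - 4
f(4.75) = 357.28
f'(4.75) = 197.88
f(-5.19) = -66.28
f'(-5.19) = 84.96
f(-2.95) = 25.37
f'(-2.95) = 6.92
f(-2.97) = 25.23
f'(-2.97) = 7.35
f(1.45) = 19.01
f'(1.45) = 28.92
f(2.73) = 85.94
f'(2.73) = 78.94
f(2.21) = 50.94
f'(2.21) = 56.24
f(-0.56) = 8.08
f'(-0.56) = -9.96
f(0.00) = 4.00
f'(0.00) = -4.00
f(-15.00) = -5111.00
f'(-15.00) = 1136.00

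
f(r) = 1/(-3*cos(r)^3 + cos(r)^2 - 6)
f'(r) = (-9*sin(r)*cos(r)^2 + 2*sin(r)*cos(r))/(-3*cos(r)^3 + cos(r)^2 - 6)^2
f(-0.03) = -0.13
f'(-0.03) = 0.00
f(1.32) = -0.17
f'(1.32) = -0.00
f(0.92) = -0.16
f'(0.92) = -0.04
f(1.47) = -0.17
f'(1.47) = 0.00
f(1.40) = -0.17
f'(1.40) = 0.00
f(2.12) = -0.19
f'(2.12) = -0.11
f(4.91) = -0.17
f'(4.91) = -0.00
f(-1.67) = -0.17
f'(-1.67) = 0.01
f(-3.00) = -0.47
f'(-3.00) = 0.34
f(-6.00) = -0.13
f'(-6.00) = -0.03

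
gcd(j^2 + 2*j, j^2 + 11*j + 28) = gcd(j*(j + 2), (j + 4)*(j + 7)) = 1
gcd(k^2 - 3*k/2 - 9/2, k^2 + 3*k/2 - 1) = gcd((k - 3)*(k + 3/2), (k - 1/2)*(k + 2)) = 1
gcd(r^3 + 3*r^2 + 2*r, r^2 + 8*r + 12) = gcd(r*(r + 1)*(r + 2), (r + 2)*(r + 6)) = r + 2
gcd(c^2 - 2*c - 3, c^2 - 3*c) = c - 3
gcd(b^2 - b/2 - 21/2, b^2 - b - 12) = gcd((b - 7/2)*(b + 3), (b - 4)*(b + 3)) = b + 3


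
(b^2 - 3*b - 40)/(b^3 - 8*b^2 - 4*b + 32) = (b + 5)/(b^2 - 4)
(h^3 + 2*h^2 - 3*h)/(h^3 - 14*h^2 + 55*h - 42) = h*(h + 3)/(h^2 - 13*h + 42)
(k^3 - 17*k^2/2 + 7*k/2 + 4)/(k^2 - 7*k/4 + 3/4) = 2*(2*k^2 - 15*k - 8)/(4*k - 3)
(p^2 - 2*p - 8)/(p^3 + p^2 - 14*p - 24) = 1/(p + 3)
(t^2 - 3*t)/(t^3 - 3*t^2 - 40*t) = (3 - t)/(-t^2 + 3*t + 40)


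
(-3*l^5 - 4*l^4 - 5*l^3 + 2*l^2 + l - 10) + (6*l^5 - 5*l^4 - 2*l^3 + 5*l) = 3*l^5 - 9*l^4 - 7*l^3 + 2*l^2 + 6*l - 10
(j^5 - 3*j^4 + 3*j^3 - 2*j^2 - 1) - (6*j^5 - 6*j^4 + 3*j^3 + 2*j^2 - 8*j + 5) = -5*j^5 + 3*j^4 - 4*j^2 + 8*j - 6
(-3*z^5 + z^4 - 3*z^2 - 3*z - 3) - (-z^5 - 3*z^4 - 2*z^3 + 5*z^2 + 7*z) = -2*z^5 + 4*z^4 + 2*z^3 - 8*z^2 - 10*z - 3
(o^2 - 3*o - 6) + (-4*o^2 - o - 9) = -3*o^2 - 4*o - 15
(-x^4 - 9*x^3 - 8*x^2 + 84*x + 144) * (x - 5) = -x^5 - 4*x^4 + 37*x^3 + 124*x^2 - 276*x - 720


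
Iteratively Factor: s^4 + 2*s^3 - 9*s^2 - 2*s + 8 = (s - 1)*(s^3 + 3*s^2 - 6*s - 8) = (s - 1)*(s + 4)*(s^2 - s - 2) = (s - 2)*(s - 1)*(s + 4)*(s + 1)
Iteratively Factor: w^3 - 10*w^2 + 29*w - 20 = (w - 4)*(w^2 - 6*w + 5) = (w - 4)*(w - 1)*(w - 5)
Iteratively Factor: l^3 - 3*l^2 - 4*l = (l + 1)*(l^2 - 4*l) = l*(l + 1)*(l - 4)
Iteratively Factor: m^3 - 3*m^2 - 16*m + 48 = (m + 4)*(m^2 - 7*m + 12) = (m - 3)*(m + 4)*(m - 4)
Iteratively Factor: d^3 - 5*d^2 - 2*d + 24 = (d + 2)*(d^2 - 7*d + 12) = (d - 3)*(d + 2)*(d - 4)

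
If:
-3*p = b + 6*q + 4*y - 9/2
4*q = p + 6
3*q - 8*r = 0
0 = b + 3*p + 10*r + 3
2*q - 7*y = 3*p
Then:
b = 453/194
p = -270/97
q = 78/97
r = 117/388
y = 138/97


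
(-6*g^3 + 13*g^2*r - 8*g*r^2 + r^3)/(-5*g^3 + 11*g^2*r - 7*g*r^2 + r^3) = (-6*g + r)/(-5*g + r)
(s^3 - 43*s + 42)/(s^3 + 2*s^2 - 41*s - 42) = (s - 1)/(s + 1)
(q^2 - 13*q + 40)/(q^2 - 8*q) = (q - 5)/q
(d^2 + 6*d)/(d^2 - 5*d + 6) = d*(d + 6)/(d^2 - 5*d + 6)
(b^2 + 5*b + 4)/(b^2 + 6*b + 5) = (b + 4)/(b + 5)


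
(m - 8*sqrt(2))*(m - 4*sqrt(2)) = m^2 - 12*sqrt(2)*m + 64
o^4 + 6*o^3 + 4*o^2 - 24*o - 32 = (o - 2)*(o + 2)^2*(o + 4)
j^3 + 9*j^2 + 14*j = j*(j + 2)*(j + 7)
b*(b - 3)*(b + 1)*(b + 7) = b^4 + 5*b^3 - 17*b^2 - 21*b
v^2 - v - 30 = (v - 6)*(v + 5)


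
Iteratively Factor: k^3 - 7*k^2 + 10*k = (k - 5)*(k^2 - 2*k) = (k - 5)*(k - 2)*(k)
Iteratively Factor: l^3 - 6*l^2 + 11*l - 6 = (l - 3)*(l^2 - 3*l + 2) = (l - 3)*(l - 2)*(l - 1)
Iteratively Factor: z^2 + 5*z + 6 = (z + 3)*(z + 2)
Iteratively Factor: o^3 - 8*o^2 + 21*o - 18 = (o - 3)*(o^2 - 5*o + 6) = (o - 3)*(o - 2)*(o - 3)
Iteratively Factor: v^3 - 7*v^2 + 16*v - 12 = (v - 2)*(v^2 - 5*v + 6) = (v - 3)*(v - 2)*(v - 2)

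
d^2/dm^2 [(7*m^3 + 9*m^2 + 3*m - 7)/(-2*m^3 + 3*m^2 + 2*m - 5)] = 4*(-39*m^6 - 60*m^5 + 267*m^4 + 88*m^3 + 45*m^2 - 372*m - 61)/(8*m^9 - 36*m^8 + 30*m^7 + 105*m^6 - 210*m^5 - 21*m^4 + 322*m^3 - 165*m^2 - 150*m + 125)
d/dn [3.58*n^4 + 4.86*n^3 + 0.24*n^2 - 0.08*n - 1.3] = 14.32*n^3 + 14.58*n^2 + 0.48*n - 0.08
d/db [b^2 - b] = 2*b - 1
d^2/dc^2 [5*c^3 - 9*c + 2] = 30*c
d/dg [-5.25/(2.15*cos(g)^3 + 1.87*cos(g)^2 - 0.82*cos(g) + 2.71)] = (-33.8625*cos(g)^2 - 19.635*cos(g) + 4.305)*sin(g)/(2.15*cos(g)^3 + 1.87*cos(g)^2 - 0.82*cos(g) + 2.71)^2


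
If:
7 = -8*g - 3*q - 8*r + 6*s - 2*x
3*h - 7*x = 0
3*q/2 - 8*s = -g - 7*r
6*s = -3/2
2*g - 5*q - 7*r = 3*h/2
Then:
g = -7*x/78 - 227/260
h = 7*x/3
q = -14*x/13 - 23/130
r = 19*x/78 - 8/65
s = -1/4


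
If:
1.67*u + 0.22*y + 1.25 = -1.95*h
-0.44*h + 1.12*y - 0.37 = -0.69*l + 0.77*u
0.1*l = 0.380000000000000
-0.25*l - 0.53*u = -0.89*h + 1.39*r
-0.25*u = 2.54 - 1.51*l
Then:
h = -11.84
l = 3.80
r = -13.14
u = 12.79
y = 2.13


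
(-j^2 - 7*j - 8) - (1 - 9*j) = -j^2 + 2*j - 9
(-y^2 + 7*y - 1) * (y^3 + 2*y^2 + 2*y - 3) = -y^5 + 5*y^4 + 11*y^3 + 15*y^2 - 23*y + 3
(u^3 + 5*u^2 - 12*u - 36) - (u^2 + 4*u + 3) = u^3 + 4*u^2 - 16*u - 39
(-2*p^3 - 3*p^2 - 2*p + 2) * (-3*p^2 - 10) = 6*p^5 + 9*p^4 + 26*p^3 + 24*p^2 + 20*p - 20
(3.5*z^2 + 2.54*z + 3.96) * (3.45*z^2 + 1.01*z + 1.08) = 12.075*z^4 + 12.298*z^3 + 20.0074*z^2 + 6.7428*z + 4.2768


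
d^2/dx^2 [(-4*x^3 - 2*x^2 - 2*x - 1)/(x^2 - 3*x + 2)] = 18*(-4*x^3 + 9*x^2 - 3*x - 3)/(x^6 - 9*x^5 + 33*x^4 - 63*x^3 + 66*x^2 - 36*x + 8)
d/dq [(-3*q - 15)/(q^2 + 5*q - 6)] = 3*(q^2 + 10*q + 31)/(q^4 + 10*q^3 + 13*q^2 - 60*q + 36)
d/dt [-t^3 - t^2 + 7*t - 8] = -3*t^2 - 2*t + 7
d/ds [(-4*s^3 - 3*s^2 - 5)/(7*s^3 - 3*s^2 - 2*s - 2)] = (33*s^4 + 16*s^3 + 135*s^2 - 18*s - 10)/(49*s^6 - 42*s^5 - 19*s^4 - 16*s^3 + 16*s^2 + 8*s + 4)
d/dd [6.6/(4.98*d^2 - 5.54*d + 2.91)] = (36.564 - 65.736*d)/(4.98*d^2 - 5.54*d + 2.91)^2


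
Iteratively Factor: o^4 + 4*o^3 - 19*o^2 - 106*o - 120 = (o + 3)*(o^3 + o^2 - 22*o - 40) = (o + 3)*(o + 4)*(o^2 - 3*o - 10) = (o - 5)*(o + 3)*(o + 4)*(o + 2)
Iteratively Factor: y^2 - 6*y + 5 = (y - 1)*(y - 5)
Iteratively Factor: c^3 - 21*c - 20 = (c + 4)*(c^2 - 4*c - 5) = (c - 5)*(c + 4)*(c + 1)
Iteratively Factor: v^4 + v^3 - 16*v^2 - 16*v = (v)*(v^3 + v^2 - 16*v - 16) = v*(v + 1)*(v^2 - 16) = v*(v + 1)*(v + 4)*(v - 4)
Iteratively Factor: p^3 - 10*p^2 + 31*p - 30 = (p - 3)*(p^2 - 7*p + 10) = (p - 3)*(p - 2)*(p - 5)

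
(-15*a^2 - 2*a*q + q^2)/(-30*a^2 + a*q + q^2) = (3*a + q)/(6*a + q)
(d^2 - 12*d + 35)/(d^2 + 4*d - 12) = (d^2 - 12*d + 35)/(d^2 + 4*d - 12)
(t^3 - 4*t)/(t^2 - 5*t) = (t^2 - 4)/(t - 5)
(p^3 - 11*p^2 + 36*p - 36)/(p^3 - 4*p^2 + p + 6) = (p - 6)/(p + 1)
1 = 1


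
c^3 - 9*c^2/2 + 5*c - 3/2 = (c - 3)*(c - 1)*(c - 1/2)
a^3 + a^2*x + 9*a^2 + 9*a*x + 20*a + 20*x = (a + 4)*(a + 5)*(a + x)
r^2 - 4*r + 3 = (r - 3)*(r - 1)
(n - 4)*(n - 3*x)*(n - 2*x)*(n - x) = n^4 - 6*n^3*x - 4*n^3 + 11*n^2*x^2 + 24*n^2*x - 6*n*x^3 - 44*n*x^2 + 24*x^3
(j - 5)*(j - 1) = j^2 - 6*j + 5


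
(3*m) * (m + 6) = 3*m^2 + 18*m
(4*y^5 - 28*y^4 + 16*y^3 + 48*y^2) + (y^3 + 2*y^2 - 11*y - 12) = 4*y^5 - 28*y^4 + 17*y^3 + 50*y^2 - 11*y - 12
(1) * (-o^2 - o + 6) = -o^2 - o + 6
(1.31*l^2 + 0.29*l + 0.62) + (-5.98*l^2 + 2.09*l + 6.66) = -4.67*l^2 + 2.38*l + 7.28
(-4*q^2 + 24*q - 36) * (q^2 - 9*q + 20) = -4*q^4 + 60*q^3 - 332*q^2 + 804*q - 720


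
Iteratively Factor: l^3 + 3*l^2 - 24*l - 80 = (l + 4)*(l^2 - l - 20) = (l + 4)^2*(l - 5)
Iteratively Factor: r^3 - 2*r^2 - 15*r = (r + 3)*(r^2 - 5*r) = (r - 5)*(r + 3)*(r)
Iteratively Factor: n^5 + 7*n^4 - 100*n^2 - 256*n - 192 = (n + 3)*(n^4 + 4*n^3 - 12*n^2 - 64*n - 64) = (n + 2)*(n + 3)*(n^3 + 2*n^2 - 16*n - 32) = (n + 2)*(n + 3)*(n + 4)*(n^2 - 2*n - 8) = (n + 2)^2*(n + 3)*(n + 4)*(n - 4)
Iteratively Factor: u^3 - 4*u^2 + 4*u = (u - 2)*(u^2 - 2*u) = (u - 2)^2*(u)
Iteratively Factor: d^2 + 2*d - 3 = (d + 3)*(d - 1)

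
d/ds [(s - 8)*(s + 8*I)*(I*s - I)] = 3*I*s^2 + s*(-16 - 18*I) + 72 + 8*I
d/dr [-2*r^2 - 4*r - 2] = -4*r - 4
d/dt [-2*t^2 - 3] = -4*t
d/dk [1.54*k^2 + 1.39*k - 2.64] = 3.08*k + 1.39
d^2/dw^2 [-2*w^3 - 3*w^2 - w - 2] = -12*w - 6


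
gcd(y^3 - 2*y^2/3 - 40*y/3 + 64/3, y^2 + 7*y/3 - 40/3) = y - 8/3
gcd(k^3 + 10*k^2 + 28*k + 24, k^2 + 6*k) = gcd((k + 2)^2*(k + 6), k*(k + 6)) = k + 6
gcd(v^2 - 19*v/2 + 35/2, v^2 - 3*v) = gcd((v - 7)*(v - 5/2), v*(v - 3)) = 1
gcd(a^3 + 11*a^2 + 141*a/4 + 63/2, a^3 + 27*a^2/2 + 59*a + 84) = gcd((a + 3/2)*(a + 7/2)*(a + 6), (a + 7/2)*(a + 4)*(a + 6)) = a^2 + 19*a/2 + 21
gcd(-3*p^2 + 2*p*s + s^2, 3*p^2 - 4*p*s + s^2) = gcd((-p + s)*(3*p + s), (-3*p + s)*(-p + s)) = p - s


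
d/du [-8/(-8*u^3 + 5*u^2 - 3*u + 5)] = 8*(-24*u^2 + 10*u - 3)/(8*u^3 - 5*u^2 + 3*u - 5)^2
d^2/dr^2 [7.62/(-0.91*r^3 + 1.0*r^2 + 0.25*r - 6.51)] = ((41.6052*r - 15.24)*(0.91*r^3 - 1.0*r^2 - 0.25*r + 6.51) - 7.62*(-5.46*r^2 + 4.0*r + 0.5)*(-2.73*r^2 + 2.0*r + 0.25))/(0.91*r^3 - 1.0*r^2 - 0.25*r + 6.51)^3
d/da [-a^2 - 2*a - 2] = -2*a - 2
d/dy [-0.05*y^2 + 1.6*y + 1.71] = 1.6 - 0.1*y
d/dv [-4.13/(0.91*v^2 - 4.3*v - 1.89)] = (7.5166*v - 17.759)/(-0.91*v^2 + 4.3*v + 1.89)^2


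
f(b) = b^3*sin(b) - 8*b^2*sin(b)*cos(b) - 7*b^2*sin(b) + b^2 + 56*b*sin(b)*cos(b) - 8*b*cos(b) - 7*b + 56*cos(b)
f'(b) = b^3*cos(b) + 8*b^2*sin(b)^2 + 3*b^2*sin(b) - 8*b^2*cos(b)^2 - 7*b^2*cos(b) - 56*b*sin(b)^2 - 16*b*sin(b)*cos(b) - 6*b*sin(b) + 56*b*cos(b)^2 + 2*b + 56*sin(b)*cos(b) - 56*sin(b) - 8*cos(b) - 7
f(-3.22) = -36.34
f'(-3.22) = -168.69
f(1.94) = -68.62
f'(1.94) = -112.39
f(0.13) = 54.51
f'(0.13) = -8.31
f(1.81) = -53.05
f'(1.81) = -125.80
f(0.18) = 54.14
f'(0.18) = -6.38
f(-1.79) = 1.22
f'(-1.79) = 164.01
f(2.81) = -83.23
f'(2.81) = 92.29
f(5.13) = 13.01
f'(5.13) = -54.62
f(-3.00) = -70.03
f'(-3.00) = -130.34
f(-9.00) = 128.91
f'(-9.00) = 378.21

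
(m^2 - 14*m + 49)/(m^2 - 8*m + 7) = (m - 7)/(m - 1)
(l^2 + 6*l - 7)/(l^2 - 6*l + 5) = (l + 7)/(l - 5)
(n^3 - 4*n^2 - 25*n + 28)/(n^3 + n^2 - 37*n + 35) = (n^2 - 3*n - 28)/(n^2 + 2*n - 35)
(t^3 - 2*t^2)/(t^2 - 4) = t^2/(t + 2)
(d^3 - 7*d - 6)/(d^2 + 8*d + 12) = (d^2 - 2*d - 3)/(d + 6)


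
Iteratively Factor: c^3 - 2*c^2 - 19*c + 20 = (c - 5)*(c^2 + 3*c - 4) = (c - 5)*(c - 1)*(c + 4)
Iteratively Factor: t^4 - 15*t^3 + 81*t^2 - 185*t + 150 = (t - 2)*(t^3 - 13*t^2 + 55*t - 75) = (t - 3)*(t - 2)*(t^2 - 10*t + 25) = (t - 5)*(t - 3)*(t - 2)*(t - 5)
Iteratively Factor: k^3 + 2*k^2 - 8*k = (k)*(k^2 + 2*k - 8) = k*(k - 2)*(k + 4)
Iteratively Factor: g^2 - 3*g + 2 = (g - 2)*(g - 1)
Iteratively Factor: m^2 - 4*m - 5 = (m - 5)*(m + 1)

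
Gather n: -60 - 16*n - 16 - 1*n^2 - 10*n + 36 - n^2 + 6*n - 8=-2*n^2 - 20*n - 48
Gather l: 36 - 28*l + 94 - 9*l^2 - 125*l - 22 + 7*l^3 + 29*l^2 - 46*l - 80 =7*l^3 + 20*l^2 - 199*l + 28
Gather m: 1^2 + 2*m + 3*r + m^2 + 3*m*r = m^2 + m*(3*r + 2) + 3*r + 1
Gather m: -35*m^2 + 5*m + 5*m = -35*m^2 + 10*m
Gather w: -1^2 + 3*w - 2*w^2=-2*w^2 + 3*w - 1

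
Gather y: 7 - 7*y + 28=35 - 7*y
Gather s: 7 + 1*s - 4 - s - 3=0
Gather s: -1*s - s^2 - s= -s^2 - 2*s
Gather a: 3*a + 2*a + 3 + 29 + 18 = 5*a + 50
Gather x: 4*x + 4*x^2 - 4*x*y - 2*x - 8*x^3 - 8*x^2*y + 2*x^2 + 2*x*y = -8*x^3 + x^2*(6 - 8*y) + x*(2 - 2*y)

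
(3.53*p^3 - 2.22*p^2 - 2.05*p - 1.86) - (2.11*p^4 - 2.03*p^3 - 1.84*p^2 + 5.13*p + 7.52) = -2.11*p^4 + 5.56*p^3 - 0.38*p^2 - 7.18*p - 9.38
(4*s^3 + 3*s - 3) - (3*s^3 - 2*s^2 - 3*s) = s^3 + 2*s^2 + 6*s - 3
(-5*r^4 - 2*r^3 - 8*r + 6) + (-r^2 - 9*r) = -5*r^4 - 2*r^3 - r^2 - 17*r + 6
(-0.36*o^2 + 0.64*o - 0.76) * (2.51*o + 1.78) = -0.9036*o^3 + 0.9656*o^2 - 0.7684*o - 1.3528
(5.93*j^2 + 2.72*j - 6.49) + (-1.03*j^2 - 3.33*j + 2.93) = 4.9*j^2 - 0.61*j - 3.56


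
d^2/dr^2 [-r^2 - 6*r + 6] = -2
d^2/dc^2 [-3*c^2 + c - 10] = -6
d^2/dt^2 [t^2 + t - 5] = 2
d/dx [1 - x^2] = -2*x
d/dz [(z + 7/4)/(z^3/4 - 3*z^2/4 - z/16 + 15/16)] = 4*(-32*z^3 - 36*z^2 + 168*z + 67)/(16*z^6 - 96*z^5 + 136*z^4 + 144*z^3 - 359*z^2 - 30*z + 225)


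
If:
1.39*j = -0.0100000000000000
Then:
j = -0.01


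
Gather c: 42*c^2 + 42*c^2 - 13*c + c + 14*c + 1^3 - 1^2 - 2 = 84*c^2 + 2*c - 2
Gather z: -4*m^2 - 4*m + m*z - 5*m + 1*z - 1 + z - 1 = -4*m^2 - 9*m + z*(m + 2) - 2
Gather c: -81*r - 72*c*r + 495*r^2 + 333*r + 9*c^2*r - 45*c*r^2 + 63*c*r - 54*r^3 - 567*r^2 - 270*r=9*c^2*r + c*(-45*r^2 - 9*r) - 54*r^3 - 72*r^2 - 18*r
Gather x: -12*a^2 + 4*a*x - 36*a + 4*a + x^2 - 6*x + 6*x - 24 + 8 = -12*a^2 + 4*a*x - 32*a + x^2 - 16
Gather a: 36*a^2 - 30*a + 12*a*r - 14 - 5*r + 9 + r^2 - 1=36*a^2 + a*(12*r - 30) + r^2 - 5*r - 6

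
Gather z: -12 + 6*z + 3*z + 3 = 9*z - 9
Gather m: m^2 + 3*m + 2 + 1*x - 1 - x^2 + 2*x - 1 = m^2 + 3*m - x^2 + 3*x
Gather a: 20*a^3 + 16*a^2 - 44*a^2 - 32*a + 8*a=20*a^3 - 28*a^2 - 24*a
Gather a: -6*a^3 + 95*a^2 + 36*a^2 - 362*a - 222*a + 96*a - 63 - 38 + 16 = -6*a^3 + 131*a^2 - 488*a - 85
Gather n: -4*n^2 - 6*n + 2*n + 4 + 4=-4*n^2 - 4*n + 8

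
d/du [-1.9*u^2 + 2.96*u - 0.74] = 2.96 - 3.8*u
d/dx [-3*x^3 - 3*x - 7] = -9*x^2 - 3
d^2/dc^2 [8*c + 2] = 0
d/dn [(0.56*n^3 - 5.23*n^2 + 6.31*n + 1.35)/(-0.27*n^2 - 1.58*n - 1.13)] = (-0.1512*n^4 - 1.7696*n^3 + 8.0687*n^2 + 12.5488*n - 4.9973)/(0.0729*n^4 + 0.8532*n^3 + 3.1066*n^2 + 3.5708*n + 1.2769)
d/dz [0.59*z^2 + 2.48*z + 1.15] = 1.18*z + 2.48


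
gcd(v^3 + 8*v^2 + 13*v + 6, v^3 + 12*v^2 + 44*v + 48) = v + 6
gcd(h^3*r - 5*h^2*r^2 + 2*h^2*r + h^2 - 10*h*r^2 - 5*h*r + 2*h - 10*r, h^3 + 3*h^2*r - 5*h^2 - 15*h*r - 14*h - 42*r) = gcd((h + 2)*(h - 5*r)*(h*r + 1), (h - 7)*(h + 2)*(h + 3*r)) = h + 2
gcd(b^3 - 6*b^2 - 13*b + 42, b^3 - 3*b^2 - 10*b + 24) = b^2 + b - 6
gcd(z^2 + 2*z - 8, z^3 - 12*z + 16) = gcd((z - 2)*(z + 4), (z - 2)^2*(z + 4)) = z^2 + 2*z - 8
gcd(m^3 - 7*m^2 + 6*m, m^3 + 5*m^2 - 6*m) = m^2 - m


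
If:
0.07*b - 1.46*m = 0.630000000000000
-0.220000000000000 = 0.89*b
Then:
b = -0.25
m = -0.44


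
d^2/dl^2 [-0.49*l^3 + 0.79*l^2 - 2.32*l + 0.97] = 1.58 - 2.94*l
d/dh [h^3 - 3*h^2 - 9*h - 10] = 3*h^2 - 6*h - 9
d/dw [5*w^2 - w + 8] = 10*w - 1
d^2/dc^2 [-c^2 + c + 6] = -2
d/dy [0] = 0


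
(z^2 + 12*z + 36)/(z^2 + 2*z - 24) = (z + 6)/(z - 4)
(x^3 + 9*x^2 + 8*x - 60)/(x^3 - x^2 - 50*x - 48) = (x^2 + 3*x - 10)/(x^2 - 7*x - 8)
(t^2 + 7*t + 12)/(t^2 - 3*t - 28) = (t + 3)/(t - 7)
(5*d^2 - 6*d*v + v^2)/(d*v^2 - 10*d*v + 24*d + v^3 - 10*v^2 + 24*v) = (5*d^2 - 6*d*v + v^2)/(d*v^2 - 10*d*v + 24*d + v^3 - 10*v^2 + 24*v)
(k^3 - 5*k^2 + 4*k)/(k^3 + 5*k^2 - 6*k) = (k - 4)/(k + 6)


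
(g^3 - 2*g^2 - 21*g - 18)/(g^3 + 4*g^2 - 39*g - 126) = (g + 1)/(g + 7)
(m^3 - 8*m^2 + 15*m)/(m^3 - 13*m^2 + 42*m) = (m^2 - 8*m + 15)/(m^2 - 13*m + 42)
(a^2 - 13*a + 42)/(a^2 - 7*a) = (a - 6)/a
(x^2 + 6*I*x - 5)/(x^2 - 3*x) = (x^2 + 6*I*x - 5)/(x*(x - 3))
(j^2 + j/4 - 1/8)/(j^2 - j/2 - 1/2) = (j - 1/4)/(j - 1)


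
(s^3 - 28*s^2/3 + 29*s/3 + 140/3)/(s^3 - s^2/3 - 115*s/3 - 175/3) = (s - 4)/(s + 5)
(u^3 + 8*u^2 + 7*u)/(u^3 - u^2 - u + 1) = u*(u + 7)/(u^2 - 2*u + 1)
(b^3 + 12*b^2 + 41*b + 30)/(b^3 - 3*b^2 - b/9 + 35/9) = 9*(b^2 + 11*b + 30)/(9*b^2 - 36*b + 35)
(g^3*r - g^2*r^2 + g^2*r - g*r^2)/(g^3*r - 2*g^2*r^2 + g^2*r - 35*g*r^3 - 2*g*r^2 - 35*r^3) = g*(-g + r)/(-g^2 + 2*g*r + 35*r^2)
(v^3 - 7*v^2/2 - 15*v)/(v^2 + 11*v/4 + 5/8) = 4*v*(v - 6)/(4*v + 1)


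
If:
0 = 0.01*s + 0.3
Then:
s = -30.00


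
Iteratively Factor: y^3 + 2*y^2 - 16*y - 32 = (y - 4)*(y^2 + 6*y + 8) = (y - 4)*(y + 2)*(y + 4)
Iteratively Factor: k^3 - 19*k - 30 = (k + 2)*(k^2 - 2*k - 15) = (k + 2)*(k + 3)*(k - 5)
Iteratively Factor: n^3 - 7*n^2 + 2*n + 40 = (n - 5)*(n^2 - 2*n - 8) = (n - 5)*(n - 4)*(n + 2)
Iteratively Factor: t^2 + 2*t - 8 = (t + 4)*(t - 2)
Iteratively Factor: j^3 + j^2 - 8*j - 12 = (j - 3)*(j^2 + 4*j + 4) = (j - 3)*(j + 2)*(j + 2)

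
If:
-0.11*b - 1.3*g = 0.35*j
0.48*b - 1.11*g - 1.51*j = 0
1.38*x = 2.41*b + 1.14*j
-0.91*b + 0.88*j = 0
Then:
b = 0.00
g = 0.00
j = 0.00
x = 0.00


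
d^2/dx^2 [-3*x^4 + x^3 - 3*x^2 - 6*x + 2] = -36*x^2 + 6*x - 6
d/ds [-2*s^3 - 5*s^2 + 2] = 2*s*(-3*s - 5)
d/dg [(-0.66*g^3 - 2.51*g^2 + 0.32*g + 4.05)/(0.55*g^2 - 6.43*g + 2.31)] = (-0.363*g^4 + 8.4876*g^3 + 11.3895*g^2 - 16.0512*g + 26.7807)/(0.3025*g^4 - 7.073*g^3 + 43.8859*g^2 - 29.7066*g + 5.3361)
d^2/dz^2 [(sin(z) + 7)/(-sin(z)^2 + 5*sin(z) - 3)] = (sin(z)^5 + 33*sin(z)^4 - 125*sin(z)^3 + 64*sin(z)^2 + 342*sin(z) - 338)/(sin(z)^2 - 5*sin(z) + 3)^3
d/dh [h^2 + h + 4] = 2*h + 1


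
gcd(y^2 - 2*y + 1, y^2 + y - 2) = y - 1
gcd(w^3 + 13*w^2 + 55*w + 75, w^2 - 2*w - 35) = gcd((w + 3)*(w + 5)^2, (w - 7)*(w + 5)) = w + 5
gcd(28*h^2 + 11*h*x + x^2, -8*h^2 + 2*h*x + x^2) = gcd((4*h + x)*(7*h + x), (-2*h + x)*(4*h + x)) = 4*h + x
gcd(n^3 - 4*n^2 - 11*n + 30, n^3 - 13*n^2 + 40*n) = n - 5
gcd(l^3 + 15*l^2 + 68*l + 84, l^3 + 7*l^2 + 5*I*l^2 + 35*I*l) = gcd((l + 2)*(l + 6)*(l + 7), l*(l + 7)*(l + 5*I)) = l + 7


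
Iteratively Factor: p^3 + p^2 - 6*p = (p)*(p^2 + p - 6) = p*(p + 3)*(p - 2)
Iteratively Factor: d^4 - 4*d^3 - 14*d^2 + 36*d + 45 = (d - 5)*(d^3 + d^2 - 9*d - 9) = (d - 5)*(d + 3)*(d^2 - 2*d - 3) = (d - 5)*(d - 3)*(d + 3)*(d + 1)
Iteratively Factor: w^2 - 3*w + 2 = (w - 2)*(w - 1)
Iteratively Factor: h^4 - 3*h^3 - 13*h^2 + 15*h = (h)*(h^3 - 3*h^2 - 13*h + 15) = h*(h - 5)*(h^2 + 2*h - 3) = h*(h - 5)*(h - 1)*(h + 3)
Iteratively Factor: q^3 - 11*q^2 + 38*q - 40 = (q - 5)*(q^2 - 6*q + 8) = (q - 5)*(q - 4)*(q - 2)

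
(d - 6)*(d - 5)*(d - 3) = d^3 - 14*d^2 + 63*d - 90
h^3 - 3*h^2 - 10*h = h*(h - 5)*(h + 2)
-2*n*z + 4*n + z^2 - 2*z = (-2*n + z)*(z - 2)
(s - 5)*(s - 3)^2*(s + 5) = s^4 - 6*s^3 - 16*s^2 + 150*s - 225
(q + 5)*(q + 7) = q^2 + 12*q + 35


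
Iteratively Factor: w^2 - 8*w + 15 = (w - 3)*(w - 5)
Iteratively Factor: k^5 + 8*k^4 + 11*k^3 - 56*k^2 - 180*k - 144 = (k + 3)*(k^4 + 5*k^3 - 4*k^2 - 44*k - 48) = (k + 2)*(k + 3)*(k^3 + 3*k^2 - 10*k - 24) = (k - 3)*(k + 2)*(k + 3)*(k^2 + 6*k + 8) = (k - 3)*(k + 2)*(k + 3)*(k + 4)*(k + 2)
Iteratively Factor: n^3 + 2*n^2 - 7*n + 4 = (n - 1)*(n^2 + 3*n - 4) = (n - 1)^2*(n + 4)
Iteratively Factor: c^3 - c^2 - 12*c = (c)*(c^2 - c - 12) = c*(c + 3)*(c - 4)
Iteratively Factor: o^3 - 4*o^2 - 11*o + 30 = (o - 2)*(o^2 - 2*o - 15) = (o - 5)*(o - 2)*(o + 3)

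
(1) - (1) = 0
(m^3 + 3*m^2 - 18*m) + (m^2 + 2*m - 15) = m^3 + 4*m^2 - 16*m - 15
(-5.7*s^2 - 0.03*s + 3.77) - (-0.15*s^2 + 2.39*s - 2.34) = -5.55*s^2 - 2.42*s + 6.11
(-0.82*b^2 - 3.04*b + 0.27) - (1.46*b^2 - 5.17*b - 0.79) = -2.28*b^2 + 2.13*b + 1.06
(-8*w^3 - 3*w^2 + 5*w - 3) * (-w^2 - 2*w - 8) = 8*w^5 + 19*w^4 + 65*w^3 + 17*w^2 - 34*w + 24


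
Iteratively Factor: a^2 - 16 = (a - 4)*(a + 4)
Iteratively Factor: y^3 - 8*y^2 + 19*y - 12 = (y - 3)*(y^2 - 5*y + 4) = (y - 3)*(y - 1)*(y - 4)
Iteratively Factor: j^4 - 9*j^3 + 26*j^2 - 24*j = (j)*(j^3 - 9*j^2 + 26*j - 24) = j*(j - 2)*(j^2 - 7*j + 12) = j*(j - 4)*(j - 2)*(j - 3)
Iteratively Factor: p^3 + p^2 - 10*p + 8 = (p - 2)*(p^2 + 3*p - 4) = (p - 2)*(p + 4)*(p - 1)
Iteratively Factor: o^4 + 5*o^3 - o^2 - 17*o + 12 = (o - 1)*(o^3 + 6*o^2 + 5*o - 12) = (o - 1)*(o + 3)*(o^2 + 3*o - 4) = (o - 1)^2*(o + 3)*(o + 4)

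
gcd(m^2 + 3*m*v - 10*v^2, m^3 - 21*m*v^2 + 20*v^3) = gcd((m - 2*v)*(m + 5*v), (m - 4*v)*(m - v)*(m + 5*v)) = m + 5*v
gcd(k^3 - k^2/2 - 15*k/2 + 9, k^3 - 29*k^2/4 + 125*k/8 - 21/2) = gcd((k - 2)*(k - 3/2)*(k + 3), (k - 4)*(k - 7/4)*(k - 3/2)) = k - 3/2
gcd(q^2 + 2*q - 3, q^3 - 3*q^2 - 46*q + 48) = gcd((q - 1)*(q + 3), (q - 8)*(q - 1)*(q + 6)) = q - 1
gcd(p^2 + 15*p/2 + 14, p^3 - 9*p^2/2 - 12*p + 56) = p + 7/2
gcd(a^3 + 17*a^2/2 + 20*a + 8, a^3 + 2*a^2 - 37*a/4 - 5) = a^2 + 9*a/2 + 2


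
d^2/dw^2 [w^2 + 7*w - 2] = 2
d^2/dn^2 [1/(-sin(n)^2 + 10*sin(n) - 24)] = 2*(2*sin(n)^4 - 15*sin(n)^3 - sin(n)^2 + 150*sin(n) - 76)/(sin(n)^2 - 10*sin(n) + 24)^3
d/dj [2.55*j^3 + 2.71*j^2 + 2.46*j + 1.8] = 7.65*j^2 + 5.42*j + 2.46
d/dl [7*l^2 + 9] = 14*l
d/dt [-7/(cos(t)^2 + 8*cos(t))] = -14*(cos(t) + 4)*sin(t)/((cos(t) + 8)^2*cos(t)^2)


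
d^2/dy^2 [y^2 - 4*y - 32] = 2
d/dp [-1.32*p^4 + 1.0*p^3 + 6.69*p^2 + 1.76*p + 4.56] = -5.28*p^3 + 3.0*p^2 + 13.38*p + 1.76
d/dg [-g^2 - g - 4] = -2*g - 1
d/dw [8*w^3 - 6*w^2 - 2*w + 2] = 24*w^2 - 12*w - 2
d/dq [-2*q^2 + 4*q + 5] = 4 - 4*q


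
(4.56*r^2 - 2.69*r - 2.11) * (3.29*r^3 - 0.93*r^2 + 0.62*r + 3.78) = 15.0024*r^5 - 13.0909*r^4 - 1.613*r^3 + 17.5313*r^2 - 11.4764*r - 7.9758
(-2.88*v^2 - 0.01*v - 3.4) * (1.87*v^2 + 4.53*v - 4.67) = -5.3856*v^4 - 13.0651*v^3 + 7.0463*v^2 - 15.3553*v + 15.878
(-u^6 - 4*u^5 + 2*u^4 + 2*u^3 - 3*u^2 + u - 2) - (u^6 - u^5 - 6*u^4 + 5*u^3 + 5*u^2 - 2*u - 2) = -2*u^6 - 3*u^5 + 8*u^4 - 3*u^3 - 8*u^2 + 3*u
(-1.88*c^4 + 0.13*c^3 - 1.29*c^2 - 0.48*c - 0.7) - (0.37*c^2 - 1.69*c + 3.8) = -1.88*c^4 + 0.13*c^3 - 1.66*c^2 + 1.21*c - 4.5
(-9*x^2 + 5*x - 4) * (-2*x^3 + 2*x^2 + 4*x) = 18*x^5 - 28*x^4 - 18*x^3 + 12*x^2 - 16*x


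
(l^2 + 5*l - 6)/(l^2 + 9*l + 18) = (l - 1)/(l + 3)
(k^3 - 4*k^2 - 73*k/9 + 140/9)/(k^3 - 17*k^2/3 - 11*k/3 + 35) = (k - 4/3)/(k - 3)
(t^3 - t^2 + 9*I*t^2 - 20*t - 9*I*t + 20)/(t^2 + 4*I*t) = t - 1 + 5*I - 5*I/t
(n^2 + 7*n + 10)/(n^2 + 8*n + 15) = (n + 2)/(n + 3)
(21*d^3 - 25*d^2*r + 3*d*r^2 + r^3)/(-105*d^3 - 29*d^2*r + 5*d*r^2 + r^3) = (3*d^2 - 4*d*r + r^2)/(-15*d^2 - 2*d*r + r^2)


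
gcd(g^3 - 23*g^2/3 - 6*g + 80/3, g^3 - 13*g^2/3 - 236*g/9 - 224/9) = g - 8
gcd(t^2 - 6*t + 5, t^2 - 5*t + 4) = t - 1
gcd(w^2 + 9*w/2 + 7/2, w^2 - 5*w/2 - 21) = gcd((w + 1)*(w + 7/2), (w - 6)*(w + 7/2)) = w + 7/2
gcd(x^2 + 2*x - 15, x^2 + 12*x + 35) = x + 5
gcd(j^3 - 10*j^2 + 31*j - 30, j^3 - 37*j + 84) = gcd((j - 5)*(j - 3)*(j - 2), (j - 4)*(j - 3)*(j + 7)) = j - 3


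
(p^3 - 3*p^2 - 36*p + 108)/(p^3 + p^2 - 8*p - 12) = (p^2 - 36)/(p^2 + 4*p + 4)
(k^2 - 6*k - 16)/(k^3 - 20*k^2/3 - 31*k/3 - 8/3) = 3*(k + 2)/(3*k^2 + 4*k + 1)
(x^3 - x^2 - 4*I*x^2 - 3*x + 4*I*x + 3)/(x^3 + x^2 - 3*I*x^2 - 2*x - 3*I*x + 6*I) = (x - I)/(x + 2)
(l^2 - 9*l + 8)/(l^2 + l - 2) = (l - 8)/(l + 2)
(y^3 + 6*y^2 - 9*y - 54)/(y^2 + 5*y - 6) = (y^2 - 9)/(y - 1)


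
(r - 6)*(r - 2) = r^2 - 8*r + 12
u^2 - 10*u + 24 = (u - 6)*(u - 4)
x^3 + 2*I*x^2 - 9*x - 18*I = (x - 3)*(x + 3)*(x + 2*I)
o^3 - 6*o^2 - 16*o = o*(o - 8)*(o + 2)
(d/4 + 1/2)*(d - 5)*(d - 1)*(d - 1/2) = d^4/4 - 9*d^3/8 - 5*d^2/4 + 27*d/8 - 5/4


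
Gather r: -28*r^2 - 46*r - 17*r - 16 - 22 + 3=-28*r^2 - 63*r - 35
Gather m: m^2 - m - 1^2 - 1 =m^2 - m - 2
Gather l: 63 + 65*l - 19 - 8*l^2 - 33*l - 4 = -8*l^2 + 32*l + 40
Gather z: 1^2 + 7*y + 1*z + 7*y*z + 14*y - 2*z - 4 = 21*y + z*(7*y - 1) - 3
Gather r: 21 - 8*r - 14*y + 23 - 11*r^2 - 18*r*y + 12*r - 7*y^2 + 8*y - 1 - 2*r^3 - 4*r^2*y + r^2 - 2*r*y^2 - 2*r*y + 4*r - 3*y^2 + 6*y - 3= -2*r^3 + r^2*(-4*y - 10) + r*(-2*y^2 - 20*y + 8) - 10*y^2 + 40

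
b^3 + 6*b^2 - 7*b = b*(b - 1)*(b + 7)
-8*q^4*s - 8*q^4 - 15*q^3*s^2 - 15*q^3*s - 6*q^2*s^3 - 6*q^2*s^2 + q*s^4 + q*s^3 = (-8*q + s)*(q + s)^2*(q*s + q)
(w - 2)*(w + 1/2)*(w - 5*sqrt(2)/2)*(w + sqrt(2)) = w^4 - 3*sqrt(2)*w^3/2 - 3*w^3/2 - 6*w^2 + 9*sqrt(2)*w^2/4 + 3*sqrt(2)*w/2 + 15*w/2 + 5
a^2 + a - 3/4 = (a - 1/2)*(a + 3/2)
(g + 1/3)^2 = g^2 + 2*g/3 + 1/9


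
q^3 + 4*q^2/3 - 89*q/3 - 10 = (q - 5)*(q + 1/3)*(q + 6)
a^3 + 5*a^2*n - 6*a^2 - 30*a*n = a*(a - 6)*(a + 5*n)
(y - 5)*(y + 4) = y^2 - y - 20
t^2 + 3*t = t*(t + 3)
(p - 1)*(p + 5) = p^2 + 4*p - 5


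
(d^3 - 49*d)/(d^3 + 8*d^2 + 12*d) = (d^2 - 49)/(d^2 + 8*d + 12)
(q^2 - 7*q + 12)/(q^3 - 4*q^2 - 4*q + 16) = (q - 3)/(q^2 - 4)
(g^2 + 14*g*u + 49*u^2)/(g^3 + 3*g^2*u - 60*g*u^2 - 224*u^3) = (-g - 7*u)/(-g^2 + 4*g*u + 32*u^2)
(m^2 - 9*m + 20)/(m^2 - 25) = (m - 4)/(m + 5)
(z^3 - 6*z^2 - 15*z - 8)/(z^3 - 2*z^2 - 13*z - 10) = (z^2 - 7*z - 8)/(z^2 - 3*z - 10)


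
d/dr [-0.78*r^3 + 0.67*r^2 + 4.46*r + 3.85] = -2.34*r^2 + 1.34*r + 4.46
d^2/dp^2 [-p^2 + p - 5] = -2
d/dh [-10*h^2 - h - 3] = -20*h - 1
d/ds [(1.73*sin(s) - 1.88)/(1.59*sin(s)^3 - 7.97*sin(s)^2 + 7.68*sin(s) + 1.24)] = (-5.5014*sin(s)^3 + 22.7557*sin(s)^2 - 29.9672*sin(s) + 16.5836)*cos(s)/(2.5281*sin(s)^6 - 25.3446*sin(s)^5 + 87.9433*sin(s)^4 - 118.476*sin(s)^3 + 39.2168*sin(s)^2 + 19.0464*sin(s) + 1.5376)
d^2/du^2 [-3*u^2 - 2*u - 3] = -6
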